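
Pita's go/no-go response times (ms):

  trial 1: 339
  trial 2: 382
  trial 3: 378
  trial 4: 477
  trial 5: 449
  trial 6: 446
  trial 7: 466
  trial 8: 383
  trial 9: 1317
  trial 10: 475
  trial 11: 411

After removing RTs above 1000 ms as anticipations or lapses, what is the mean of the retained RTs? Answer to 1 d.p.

Excluded: 1317
Retained (n=10): Σ = 4206
Mean = 4206/10 = 420.6000

420.6 ms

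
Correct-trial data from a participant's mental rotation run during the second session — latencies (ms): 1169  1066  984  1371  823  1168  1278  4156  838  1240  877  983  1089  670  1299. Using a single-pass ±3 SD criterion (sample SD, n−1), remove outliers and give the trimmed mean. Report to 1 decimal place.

n = 15, ΣRT = 19011, M = 1267.400
Σ(x−M)² = 9500929.60; s = √(9500929.60/14) = 823.795
Cutoffs: 1267.400 ± 3·823.795 → [-1204.0, 3738.8]
Outside: 4156 → excluded.
Retained (n=14): Σ = 14855, mean = 14855/14 = 1061.071

1061.1 ms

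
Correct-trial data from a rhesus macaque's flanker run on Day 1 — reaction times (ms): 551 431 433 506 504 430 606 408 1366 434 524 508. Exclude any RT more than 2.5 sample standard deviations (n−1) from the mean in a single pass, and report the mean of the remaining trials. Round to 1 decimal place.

485.0 ms

n = 12, ΣRT = 6701, M = 558.417
Σ(x−M)² = 750504.92; s = √(750504.92/11) = 261.204
Cutoffs: 558.417 ± 2.5·261.204 → [-94.6, 1211.4]
Outside: 1366 → excluded.
Retained (n=11): Σ = 5335, mean = 5335/11 = 485.000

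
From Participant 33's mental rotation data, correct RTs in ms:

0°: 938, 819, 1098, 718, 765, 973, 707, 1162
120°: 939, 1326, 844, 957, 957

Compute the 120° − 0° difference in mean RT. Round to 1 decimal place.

M(0°) = 7180/8 = 897.500
M(120°) = 5023/5 = 1004.600
Difference = 1004.600 − 897.500 = 107.100 ms

107.1 ms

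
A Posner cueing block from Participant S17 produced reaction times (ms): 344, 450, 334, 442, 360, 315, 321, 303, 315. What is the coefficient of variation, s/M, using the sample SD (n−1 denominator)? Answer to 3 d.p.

n = 9, Σ = 3184, M = 353.7778
Σ(x−M)² = 24227.556; s = √(24227.556/8) = 55.0313
CV = 55.0313 / 353.7778 = 0.15555

0.156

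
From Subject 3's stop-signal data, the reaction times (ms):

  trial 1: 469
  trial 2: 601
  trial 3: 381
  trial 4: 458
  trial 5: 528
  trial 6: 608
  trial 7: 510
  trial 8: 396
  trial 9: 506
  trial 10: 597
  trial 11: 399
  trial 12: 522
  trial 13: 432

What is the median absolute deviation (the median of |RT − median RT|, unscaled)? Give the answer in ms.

Sorted: 381, 396, 399, 432, 458, 469, 506, 510, 522, 528, 597, 601, 608 → median = 506
|x − 506|: 37, 95, 125, 48, 22, 102, 4, 110, 0, 91, 107, 16, 74
Sorted deviations: 0, 4, 16, 22, 37, 48, 74, 91, 95, 102, 107, 110, 125 → MAD = 74

74 ms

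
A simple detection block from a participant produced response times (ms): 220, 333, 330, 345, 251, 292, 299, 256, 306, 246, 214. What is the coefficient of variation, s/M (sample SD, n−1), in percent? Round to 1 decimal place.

n = 11, Σ = 3092, M = 281.0909
Σ(x−M)² = 21230.909; s = √(21230.909/10) = 46.0770
CV = 46.0770 / 281.0909 = 0.16392 = 16.392%

16.4%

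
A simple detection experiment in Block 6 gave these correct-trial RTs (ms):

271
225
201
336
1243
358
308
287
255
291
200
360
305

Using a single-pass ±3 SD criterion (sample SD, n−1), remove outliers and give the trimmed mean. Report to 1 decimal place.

283.1 ms

n = 13, ΣRT = 4640, M = 356.923
Σ(x−M)² = 884016.92; s = √(884016.92/12) = 271.419
Cutoffs: 356.923 ± 3·271.419 → [-457.3, 1171.2]
Outside: 1243 → excluded.
Retained (n=12): Σ = 3397, mean = 3397/12 = 283.083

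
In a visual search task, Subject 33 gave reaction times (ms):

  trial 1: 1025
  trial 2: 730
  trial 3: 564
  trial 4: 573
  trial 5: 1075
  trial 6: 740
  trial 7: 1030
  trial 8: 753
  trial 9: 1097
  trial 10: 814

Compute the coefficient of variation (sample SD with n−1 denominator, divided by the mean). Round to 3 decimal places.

0.241

n = 10, Σ = 8401, M = 840.1000
Σ(x−M)² = 369408.900; s = √(369408.900/9) = 202.5967
CV = 202.5967 / 840.1000 = 0.24116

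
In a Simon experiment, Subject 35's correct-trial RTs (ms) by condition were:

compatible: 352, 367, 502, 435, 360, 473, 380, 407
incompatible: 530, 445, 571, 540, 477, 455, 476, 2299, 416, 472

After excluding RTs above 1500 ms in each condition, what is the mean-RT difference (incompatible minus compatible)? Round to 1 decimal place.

77.4 ms

incompatible: exclude 2299
M(compatible) = 3276/8 = 409.500
M(incompatible) = 4382/9 = 486.889
Difference = 486.889 − 409.500 = 77.389 ms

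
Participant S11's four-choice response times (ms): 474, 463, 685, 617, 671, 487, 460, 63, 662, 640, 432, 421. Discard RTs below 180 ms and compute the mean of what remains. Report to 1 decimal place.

546.5 ms

Excluded: 63
Retained (n=11): Σ = 6012
Mean = 6012/11 = 546.5455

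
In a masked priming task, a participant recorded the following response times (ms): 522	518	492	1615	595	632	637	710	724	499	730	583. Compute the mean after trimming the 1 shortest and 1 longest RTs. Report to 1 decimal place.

615.0 ms

Sorted: 492, 499, 518, 522, 583, 595, 632, 637, 710, 724, 730, 1615
Drop lowest 1 (492) and highest 1 (1615)
Remaining (n=10): Σ = 6150, mean = 6150/10 = 615.000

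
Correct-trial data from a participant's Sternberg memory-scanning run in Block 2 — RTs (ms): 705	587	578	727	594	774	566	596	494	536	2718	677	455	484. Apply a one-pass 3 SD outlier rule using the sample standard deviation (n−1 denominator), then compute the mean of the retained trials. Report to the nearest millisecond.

n = 14, ΣRT = 10491, M = 749.357
Σ(x−M)² = 4288651.21; s = √(4288651.21/13) = 574.366
Cutoffs: 749.357 ± 3·574.366 → [-973.7, 2472.5]
Outside: 2718 → excluded.
Retained (n=13): Σ = 7773, mean = 7773/13 = 597.923

598 ms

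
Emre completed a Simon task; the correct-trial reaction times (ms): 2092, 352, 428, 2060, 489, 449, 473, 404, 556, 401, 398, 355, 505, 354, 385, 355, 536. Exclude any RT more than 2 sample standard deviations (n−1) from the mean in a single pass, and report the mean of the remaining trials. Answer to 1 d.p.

n = 17, ΣRT = 10592, M = 623.059
Σ(x−M)² = 4851632.94; s = √(4851632.94/16) = 550.661
Cutoffs: 623.059 ± 2·550.661 → [-478.3, 1724.4]
Outside: 2060, 2092 → excluded.
Retained (n=15): Σ = 6440, mean = 6440/15 = 429.333

429.3 ms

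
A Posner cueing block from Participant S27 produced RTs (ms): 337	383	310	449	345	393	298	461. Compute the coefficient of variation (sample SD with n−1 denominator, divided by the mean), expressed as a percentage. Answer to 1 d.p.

16.3%

n = 8, Σ = 2976, M = 372.0000
Σ(x−M)² = 25686.000; s = √(25686.000/7) = 60.5758
CV = 60.5758 / 372.0000 = 0.16284 = 16.284%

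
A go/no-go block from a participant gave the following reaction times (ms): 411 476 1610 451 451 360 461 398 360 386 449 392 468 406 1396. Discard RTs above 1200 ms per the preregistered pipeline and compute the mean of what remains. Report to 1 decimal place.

Excluded: 1396, 1610
Retained (n=13): Σ = 5469
Mean = 5469/13 = 420.6923

420.7 ms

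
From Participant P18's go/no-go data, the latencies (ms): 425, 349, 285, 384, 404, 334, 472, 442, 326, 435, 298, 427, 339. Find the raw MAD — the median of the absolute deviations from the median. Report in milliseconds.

Sorted: 285, 298, 326, 334, 339, 349, 384, 404, 425, 427, 435, 442, 472 → median = 384
|x − 384|: 41, 35, 99, 0, 20, 50, 88, 58, 58, 51, 86, 43, 45
Sorted deviations: 0, 20, 35, 41, 43, 45, 50, 51, 58, 58, 86, 88, 99 → MAD = 50

50 ms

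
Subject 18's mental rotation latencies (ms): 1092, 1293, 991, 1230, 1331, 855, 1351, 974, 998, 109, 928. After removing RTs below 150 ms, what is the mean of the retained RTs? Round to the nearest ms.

1104 ms

Excluded: 109
Retained (n=10): Σ = 11043
Mean = 11043/10 = 1104.3000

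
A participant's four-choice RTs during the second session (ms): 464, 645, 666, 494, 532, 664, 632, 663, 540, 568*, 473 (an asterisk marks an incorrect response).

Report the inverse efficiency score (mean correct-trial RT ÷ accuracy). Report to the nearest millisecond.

Correct trials (n=10): 464, 645, 666, 494, 532, 664, 632, 663, 540, 473
Mean correct RT = 5773/10 = 577.3000 ms
Proportion correct = 10/11
IES = 577.3000 / (10/11) = 635.030 ms

635 ms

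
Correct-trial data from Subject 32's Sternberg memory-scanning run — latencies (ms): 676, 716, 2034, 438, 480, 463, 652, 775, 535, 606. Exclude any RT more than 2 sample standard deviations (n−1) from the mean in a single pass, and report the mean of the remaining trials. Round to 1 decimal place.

593.4 ms

n = 10, ΣRT = 7375, M = 737.500
Σ(x−M)² = 1983528.50; s = √(1983528.50/9) = 469.459
Cutoffs: 737.500 ± 2·469.459 → [-201.4, 1676.4]
Outside: 2034 → excluded.
Retained (n=9): Σ = 5341, mean = 5341/9 = 593.444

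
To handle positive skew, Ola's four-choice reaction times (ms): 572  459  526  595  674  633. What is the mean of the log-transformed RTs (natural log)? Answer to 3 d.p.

6.349

ln(RT): 6.3491, 6.1291, 6.2653, 6.3886, 6.5132, 6.4505
Σ ln(RT) = 38.0958
Mean = 38.0958/6 = 6.34929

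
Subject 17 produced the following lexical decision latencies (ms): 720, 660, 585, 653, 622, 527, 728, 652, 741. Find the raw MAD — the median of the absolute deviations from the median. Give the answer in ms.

67 ms

Sorted: 527, 585, 622, 652, 653, 660, 720, 728, 741 → median = 653
|x − 653|: 67, 7, 68, 0, 31, 126, 75, 1, 88
Sorted deviations: 0, 1, 7, 31, 67, 68, 75, 88, 126 → MAD = 67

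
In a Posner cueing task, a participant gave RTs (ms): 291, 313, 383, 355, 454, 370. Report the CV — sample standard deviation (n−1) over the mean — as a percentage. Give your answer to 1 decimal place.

15.9%

n = 6, Σ = 2166, M = 361.0000
Σ(x−M)² = 16454.000; s = √(16454.000/5) = 57.3655
CV = 57.3655 / 361.0000 = 0.15891 = 15.891%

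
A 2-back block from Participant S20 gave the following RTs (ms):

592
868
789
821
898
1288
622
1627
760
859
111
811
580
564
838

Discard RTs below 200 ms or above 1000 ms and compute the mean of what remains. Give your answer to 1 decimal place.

750.2 ms

Excluded: 111, 1288, 1627
Retained (n=12): Σ = 9002
Mean = 9002/12 = 750.1667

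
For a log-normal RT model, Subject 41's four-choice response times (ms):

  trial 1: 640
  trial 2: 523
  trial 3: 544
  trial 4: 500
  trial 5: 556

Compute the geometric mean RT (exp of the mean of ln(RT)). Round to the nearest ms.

551 ms

ln(RT): 6.4615, 6.2596, 6.2989, 6.2146, 6.3208
Mean ln(RT) = 31.5554/5 = 6.31108
Geometric mean = exp(6.31108) = 550.64 ms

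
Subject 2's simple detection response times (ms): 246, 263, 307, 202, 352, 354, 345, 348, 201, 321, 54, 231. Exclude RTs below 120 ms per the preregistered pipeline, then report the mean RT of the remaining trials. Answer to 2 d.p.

288.18 ms

Excluded: 54
Retained (n=11): Σ = 3170
Mean = 3170/11 = 288.1818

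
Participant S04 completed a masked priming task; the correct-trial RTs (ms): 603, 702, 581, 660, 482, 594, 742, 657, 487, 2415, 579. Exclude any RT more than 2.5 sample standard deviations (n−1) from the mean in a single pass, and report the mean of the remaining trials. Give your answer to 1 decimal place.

n = 11, ΣRT = 8502, M = 772.909
Σ(x−M)² = 3030308.91; s = √(3030308.91/10) = 550.482
Cutoffs: 772.909 ± 2.5·550.482 → [-603.3, 2149.1]
Outside: 2415 → excluded.
Retained (n=10): Σ = 6087, mean = 6087/10 = 608.700

608.7 ms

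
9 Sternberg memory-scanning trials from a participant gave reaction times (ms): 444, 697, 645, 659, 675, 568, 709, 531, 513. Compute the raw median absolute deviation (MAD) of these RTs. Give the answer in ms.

Sorted: 444, 513, 531, 568, 645, 659, 675, 697, 709 → median = 645
|x − 645|: 201, 52, 0, 14, 30, 77, 64, 114, 132
Sorted deviations: 0, 14, 30, 52, 64, 77, 114, 132, 201 → MAD = 64

64 ms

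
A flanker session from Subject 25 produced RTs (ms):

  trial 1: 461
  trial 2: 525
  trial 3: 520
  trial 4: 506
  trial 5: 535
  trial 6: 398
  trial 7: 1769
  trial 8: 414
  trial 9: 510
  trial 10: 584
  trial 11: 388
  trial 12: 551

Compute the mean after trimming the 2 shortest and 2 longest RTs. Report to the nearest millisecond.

Sorted: 388, 398, 414, 461, 506, 510, 520, 525, 535, 551, 584, 1769
Drop lowest 2 (388, 398) and highest 2 (584, 1769)
Remaining (n=8): Σ = 4022, mean = 4022/8 = 502.750

503 ms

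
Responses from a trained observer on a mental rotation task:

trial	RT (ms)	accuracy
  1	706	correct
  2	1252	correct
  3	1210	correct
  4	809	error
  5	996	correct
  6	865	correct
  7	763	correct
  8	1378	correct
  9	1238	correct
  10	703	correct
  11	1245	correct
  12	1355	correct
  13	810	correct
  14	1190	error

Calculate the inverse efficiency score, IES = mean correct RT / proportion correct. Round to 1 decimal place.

1217.3 ms

Correct trials (n=12): 706, 1252, 1210, 996, 865, 763, 1378, 1238, 703, 1245, 1355, 810
Mean correct RT = 12521/12 = 1043.4167 ms
Proportion correct = 12/14
IES = 1043.4167 / (12/14) = 1217.319 ms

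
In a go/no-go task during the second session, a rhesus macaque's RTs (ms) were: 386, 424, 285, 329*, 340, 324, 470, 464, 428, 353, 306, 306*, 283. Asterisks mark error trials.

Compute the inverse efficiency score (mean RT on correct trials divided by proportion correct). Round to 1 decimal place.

Correct trials (n=11): 386, 424, 285, 340, 324, 470, 464, 428, 353, 306, 283
Mean correct RT = 4063/11 = 369.3636 ms
Proportion correct = 11/13
IES = 369.3636 / (11/13) = 436.521 ms

436.5 ms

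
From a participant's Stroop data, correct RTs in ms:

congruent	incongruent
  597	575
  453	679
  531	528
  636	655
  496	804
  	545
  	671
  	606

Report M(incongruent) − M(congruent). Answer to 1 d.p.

M(congruent) = 2713/5 = 542.600
M(incongruent) = 5063/8 = 632.875
Difference = 632.875 − 542.600 = 90.275 ms

90.3 ms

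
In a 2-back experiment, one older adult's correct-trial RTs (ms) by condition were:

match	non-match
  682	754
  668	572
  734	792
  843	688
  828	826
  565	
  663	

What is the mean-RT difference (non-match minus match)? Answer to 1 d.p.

M(match) = 4983/7 = 711.857
M(non-match) = 3632/5 = 726.400
Difference = 726.400 − 711.857 = 14.543 ms

14.5 ms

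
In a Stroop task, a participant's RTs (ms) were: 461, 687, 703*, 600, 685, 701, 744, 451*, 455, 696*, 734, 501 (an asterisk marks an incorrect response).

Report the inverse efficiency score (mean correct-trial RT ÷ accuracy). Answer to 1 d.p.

Correct trials (n=9): 461, 687, 600, 685, 701, 744, 455, 734, 501
Mean correct RT = 5568/9 = 618.6667 ms
Proportion correct = 9/12
IES = 618.6667 / (9/12) = 824.889 ms

824.9 ms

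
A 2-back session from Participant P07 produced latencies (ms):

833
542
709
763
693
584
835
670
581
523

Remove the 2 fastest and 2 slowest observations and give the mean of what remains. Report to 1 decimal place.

Sorted: 523, 542, 581, 584, 670, 693, 709, 763, 833, 835
Drop lowest 2 (523, 542) and highest 2 (833, 835)
Remaining (n=6): Σ = 4000, mean = 4000/6 = 666.667

666.7 ms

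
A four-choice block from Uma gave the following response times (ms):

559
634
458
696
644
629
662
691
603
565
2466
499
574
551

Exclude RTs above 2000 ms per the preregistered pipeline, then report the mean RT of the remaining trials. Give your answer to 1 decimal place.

Excluded: 2466
Retained (n=13): Σ = 7765
Mean = 7765/13 = 597.3077

597.3 ms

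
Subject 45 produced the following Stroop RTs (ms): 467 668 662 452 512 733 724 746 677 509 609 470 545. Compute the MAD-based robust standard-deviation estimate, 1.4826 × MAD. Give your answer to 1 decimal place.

148.3 ms

Sorted: 452, 467, 470, 509, 512, 545, 609, 662, 668, 677, 724, 733, 746 → median = 609
|x − 609| sorted: 0, 53, 59, 64, 68, 97, 100, 115, 124, 137, 139, 142, 157 → MAD = 100
Robust SD ≈ 1.4826 × 100 = 148.260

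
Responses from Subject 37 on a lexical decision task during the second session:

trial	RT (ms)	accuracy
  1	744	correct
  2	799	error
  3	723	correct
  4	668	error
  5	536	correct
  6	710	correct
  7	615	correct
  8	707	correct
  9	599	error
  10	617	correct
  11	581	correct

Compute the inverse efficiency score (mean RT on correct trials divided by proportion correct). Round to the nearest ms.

899 ms

Correct trials (n=8): 744, 723, 536, 710, 615, 707, 617, 581
Mean correct RT = 5233/8 = 654.1250 ms
Proportion correct = 8/11
IES = 654.1250 / (8/11) = 899.422 ms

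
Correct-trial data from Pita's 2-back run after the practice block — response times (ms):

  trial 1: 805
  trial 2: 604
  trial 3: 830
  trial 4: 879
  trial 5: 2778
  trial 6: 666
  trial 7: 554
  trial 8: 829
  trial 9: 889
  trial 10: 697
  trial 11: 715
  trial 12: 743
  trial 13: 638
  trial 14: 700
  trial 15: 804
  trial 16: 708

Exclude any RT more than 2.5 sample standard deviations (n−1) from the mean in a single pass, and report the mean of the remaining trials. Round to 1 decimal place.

737.4 ms

n = 16, ΣRT = 13839, M = 864.938
Σ(x−M)² = 4043636.94; s = √(4043636.94/15) = 519.207
Cutoffs: 864.938 ± 2.5·519.207 → [-433.1, 2163.0]
Outside: 2778 → excluded.
Retained (n=15): Σ = 11061, mean = 11061/15 = 737.400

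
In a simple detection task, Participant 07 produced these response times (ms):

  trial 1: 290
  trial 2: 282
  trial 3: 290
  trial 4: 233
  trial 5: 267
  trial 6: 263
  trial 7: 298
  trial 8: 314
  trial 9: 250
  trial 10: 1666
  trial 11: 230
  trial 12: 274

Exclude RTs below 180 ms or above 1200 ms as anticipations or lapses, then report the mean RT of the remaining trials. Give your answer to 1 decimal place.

Excluded: 1666
Retained (n=11): Σ = 2991
Mean = 2991/11 = 271.9091

271.9 ms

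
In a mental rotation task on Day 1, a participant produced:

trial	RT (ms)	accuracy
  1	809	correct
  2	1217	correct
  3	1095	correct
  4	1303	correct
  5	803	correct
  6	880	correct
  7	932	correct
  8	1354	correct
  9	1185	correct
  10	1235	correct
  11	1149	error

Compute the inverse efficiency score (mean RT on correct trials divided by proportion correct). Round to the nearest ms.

1189 ms

Correct trials (n=10): 809, 1217, 1095, 1303, 803, 880, 932, 1354, 1185, 1235
Mean correct RT = 10813/10 = 1081.3000 ms
Proportion correct = 10/11
IES = 1081.3000 / (10/11) = 1189.430 ms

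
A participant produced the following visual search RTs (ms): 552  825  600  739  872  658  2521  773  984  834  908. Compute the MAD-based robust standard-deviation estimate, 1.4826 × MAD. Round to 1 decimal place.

Sorted: 552, 600, 658, 739, 773, 825, 834, 872, 908, 984, 2521 → median = 825
|x − 825| sorted: 0, 9, 47, 52, 83, 86, 159, 167, 225, 273, 1696 → MAD = 86
Robust SD ≈ 1.4826 × 86 = 127.504

127.5 ms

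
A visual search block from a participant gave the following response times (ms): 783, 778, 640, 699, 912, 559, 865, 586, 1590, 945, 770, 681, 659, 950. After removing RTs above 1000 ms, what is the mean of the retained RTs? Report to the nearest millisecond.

756 ms

Excluded: 1590
Retained (n=13): Σ = 9827
Mean = 9827/13 = 755.9231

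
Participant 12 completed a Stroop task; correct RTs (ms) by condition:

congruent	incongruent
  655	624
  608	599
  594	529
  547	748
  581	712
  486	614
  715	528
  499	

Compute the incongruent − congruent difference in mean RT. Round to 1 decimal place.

M(congruent) = 4685/8 = 585.625
M(incongruent) = 4354/7 = 622.000
Difference = 622.000 − 585.625 = 36.375 ms

36.4 ms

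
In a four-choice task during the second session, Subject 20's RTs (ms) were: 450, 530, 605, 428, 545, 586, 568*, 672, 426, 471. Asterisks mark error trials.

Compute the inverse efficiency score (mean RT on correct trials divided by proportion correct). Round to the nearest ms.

Correct trials (n=9): 450, 530, 605, 428, 545, 586, 672, 426, 471
Mean correct RT = 4713/9 = 523.6667 ms
Proportion correct = 9/10
IES = 523.6667 / (9/10) = 581.852 ms

582 ms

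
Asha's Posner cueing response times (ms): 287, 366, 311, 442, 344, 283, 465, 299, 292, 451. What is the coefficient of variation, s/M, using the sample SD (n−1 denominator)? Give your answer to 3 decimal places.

0.206

n = 10, Σ = 3540, M = 354.0000
Σ(x−M)² = 47966.000; s = √(47966.000/9) = 73.0038
CV = 73.0038 / 354.0000 = 0.20623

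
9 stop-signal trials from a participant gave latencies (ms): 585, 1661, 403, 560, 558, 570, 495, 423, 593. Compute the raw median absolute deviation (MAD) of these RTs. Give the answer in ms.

Sorted: 403, 423, 495, 558, 560, 570, 585, 593, 1661 → median = 560
|x − 560|: 25, 1101, 157, 0, 2, 10, 65, 137, 33
Sorted deviations: 0, 2, 10, 25, 33, 65, 137, 157, 1101 → MAD = 33

33 ms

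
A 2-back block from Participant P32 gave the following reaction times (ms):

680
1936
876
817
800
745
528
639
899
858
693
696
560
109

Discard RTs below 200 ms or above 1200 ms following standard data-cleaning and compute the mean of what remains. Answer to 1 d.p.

Excluded: 109, 1936
Retained (n=12): Σ = 8791
Mean = 8791/12 = 732.5833

732.6 ms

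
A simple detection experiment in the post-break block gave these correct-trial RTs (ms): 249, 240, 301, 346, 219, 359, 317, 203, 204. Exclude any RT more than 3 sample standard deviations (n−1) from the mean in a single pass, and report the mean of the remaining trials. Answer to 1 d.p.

270.9 ms

n = 9, ΣRT = 2438, M = 270.889
Σ(x−M)² = 29646.89; s = √(29646.89/8) = 60.876
Cutoffs: 270.889 ± 3·60.876 → [88.3, 453.5]
No RTs fall outside the cutoffs; all 9 retained. Mean = 2438/9 = 270.889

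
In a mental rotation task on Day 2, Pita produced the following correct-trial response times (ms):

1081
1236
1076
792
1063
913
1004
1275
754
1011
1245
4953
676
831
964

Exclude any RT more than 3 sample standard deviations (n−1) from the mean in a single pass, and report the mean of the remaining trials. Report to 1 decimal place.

n = 15, ΣRT = 18874, M = 1258.267
Σ(x−M)² = 15079654.93; s = √(15079654.93/14) = 1037.843
Cutoffs: 1258.267 ± 3·1037.843 → [-1855.3, 4371.8]
Outside: 4953 → excluded.
Retained (n=14): Σ = 13921, mean = 13921/14 = 994.357

994.4 ms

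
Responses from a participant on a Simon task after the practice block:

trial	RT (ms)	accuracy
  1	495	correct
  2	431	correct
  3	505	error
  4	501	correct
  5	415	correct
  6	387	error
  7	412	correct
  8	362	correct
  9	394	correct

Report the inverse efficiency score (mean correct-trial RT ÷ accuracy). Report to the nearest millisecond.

553 ms

Correct trials (n=7): 495, 431, 501, 415, 412, 362, 394
Mean correct RT = 3010/7 = 430.0000 ms
Proportion correct = 7/9
IES = 430.0000 / (7/9) = 552.857 ms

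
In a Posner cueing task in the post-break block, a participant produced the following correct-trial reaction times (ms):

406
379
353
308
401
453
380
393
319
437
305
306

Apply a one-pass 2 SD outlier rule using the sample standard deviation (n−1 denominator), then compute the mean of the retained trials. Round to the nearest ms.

n = 12, ΣRT = 4440, M = 370.000
Σ(x−M)² = 29400.00; s = √(29400.00/11) = 51.698
Cutoffs: 370.000 ± 2·51.698 → [266.6, 473.4]
No RTs fall outside the cutoffs; all 12 retained. Mean = 4440/12 = 370.000

370 ms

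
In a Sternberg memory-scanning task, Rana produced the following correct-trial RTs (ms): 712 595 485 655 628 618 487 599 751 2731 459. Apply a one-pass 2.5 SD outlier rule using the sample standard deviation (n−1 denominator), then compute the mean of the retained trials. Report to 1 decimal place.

598.9 ms

n = 11, ΣRT = 8720, M = 792.727
Σ(x−M)² = 4217958.18; s = √(4217958.18/10) = 649.458
Cutoffs: 792.727 ± 2.5·649.458 → [-830.9, 2416.4]
Outside: 2731 → excluded.
Retained (n=10): Σ = 5989, mean = 5989/10 = 598.900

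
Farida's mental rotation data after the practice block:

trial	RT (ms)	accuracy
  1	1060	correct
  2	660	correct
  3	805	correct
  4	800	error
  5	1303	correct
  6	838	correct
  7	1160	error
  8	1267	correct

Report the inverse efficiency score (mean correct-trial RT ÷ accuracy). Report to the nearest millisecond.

Correct trials (n=6): 1060, 660, 805, 1303, 838, 1267
Mean correct RT = 5933/6 = 988.8333 ms
Proportion correct = 6/8
IES = 988.8333 / (6/8) = 1318.444 ms

1318 ms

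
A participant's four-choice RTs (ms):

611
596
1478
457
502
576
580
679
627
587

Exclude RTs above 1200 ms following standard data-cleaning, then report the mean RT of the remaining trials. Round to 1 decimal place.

Excluded: 1478
Retained (n=9): Σ = 5215
Mean = 5215/9 = 579.4444

579.4 ms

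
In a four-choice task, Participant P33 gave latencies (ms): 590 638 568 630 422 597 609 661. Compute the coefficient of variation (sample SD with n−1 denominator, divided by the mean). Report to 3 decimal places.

n = 8, Σ = 4715, M = 589.3750
Σ(x−M)² = 38059.875; s = √(38059.875/7) = 73.7369
CV = 73.7369 / 589.3750 = 0.12511

0.125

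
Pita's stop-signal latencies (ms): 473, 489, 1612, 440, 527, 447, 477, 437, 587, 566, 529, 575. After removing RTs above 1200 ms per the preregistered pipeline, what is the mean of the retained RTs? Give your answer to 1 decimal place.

504.3 ms

Excluded: 1612
Retained (n=11): Σ = 5547
Mean = 5547/11 = 504.2727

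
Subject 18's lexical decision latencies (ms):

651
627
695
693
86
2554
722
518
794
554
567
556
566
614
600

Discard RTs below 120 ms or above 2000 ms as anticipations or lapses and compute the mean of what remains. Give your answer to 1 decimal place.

Excluded: 86, 2554
Retained (n=13): Σ = 8157
Mean = 8157/13 = 627.4615

627.5 ms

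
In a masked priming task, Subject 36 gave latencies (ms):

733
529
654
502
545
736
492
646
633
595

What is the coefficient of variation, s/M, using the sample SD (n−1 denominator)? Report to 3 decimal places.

0.147

n = 10, Σ = 6065, M = 606.5000
Σ(x−M)² = 71242.500; s = √(71242.500/9) = 88.9710
CV = 88.9710 / 606.5000 = 0.14670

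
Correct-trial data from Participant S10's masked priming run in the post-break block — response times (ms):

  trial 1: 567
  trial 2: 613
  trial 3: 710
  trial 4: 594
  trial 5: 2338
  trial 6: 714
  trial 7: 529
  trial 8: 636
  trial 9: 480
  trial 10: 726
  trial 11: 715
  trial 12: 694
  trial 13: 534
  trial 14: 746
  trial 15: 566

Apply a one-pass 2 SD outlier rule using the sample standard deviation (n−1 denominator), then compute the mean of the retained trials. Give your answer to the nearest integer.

n = 15, ΣRT = 11162, M = 744.133
Σ(x−M)² = 2820919.73; s = √(2820919.73/14) = 448.881
Cutoffs: 744.133 ± 2·448.881 → [-153.6, 1641.9]
Outside: 2338 → excluded.
Retained (n=14): Σ = 8824, mean = 8824/14 = 630.286

630 ms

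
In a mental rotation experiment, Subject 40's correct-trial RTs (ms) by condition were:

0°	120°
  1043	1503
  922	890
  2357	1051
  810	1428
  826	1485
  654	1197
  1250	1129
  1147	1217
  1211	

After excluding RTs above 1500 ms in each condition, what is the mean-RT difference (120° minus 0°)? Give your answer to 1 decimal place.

0°: exclude 2357
120°: exclude 1503
M(0°) = 7863/8 = 982.875
M(120°) = 8397/7 = 1199.571
Difference = 1199.571 − 982.875 = 216.696 ms

216.7 ms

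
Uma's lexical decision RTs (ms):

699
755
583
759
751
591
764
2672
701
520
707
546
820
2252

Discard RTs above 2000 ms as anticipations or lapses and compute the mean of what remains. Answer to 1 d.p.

683.0 ms

Excluded: 2252, 2672
Retained (n=12): Σ = 8196
Mean = 8196/12 = 683.0000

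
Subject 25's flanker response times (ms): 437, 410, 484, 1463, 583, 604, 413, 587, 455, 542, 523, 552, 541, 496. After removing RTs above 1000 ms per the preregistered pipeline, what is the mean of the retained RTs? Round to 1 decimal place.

Excluded: 1463
Retained (n=13): Σ = 6627
Mean = 6627/13 = 509.7692

509.8 ms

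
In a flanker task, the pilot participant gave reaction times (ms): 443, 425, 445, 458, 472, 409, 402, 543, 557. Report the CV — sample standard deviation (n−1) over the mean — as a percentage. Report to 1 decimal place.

n = 9, Σ = 4154, M = 461.5556
Σ(x−M)² = 24128.222; s = √(24128.222/8) = 54.9184
CV = 54.9184 / 461.5556 = 0.11899 = 11.899%

11.9%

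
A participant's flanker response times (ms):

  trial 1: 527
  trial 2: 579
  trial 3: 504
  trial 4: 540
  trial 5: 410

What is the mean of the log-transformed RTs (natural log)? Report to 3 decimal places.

6.232

ln(RT): 6.2672, 6.3613, 6.2226, 6.2916, 6.0162
Σ ln(RT) = 31.1588
Mean = 31.1588/5 = 6.23176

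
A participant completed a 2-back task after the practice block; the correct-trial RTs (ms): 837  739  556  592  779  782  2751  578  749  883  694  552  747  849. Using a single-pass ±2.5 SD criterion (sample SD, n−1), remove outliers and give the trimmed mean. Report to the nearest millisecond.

n = 14, ΣRT = 12088, M = 863.429
Σ(x−M)² = 3995455.43; s = √(3995455.43/13) = 554.385
Cutoffs: 863.429 ± 2.5·554.385 → [-522.5, 2249.4]
Outside: 2751 → excluded.
Retained (n=13): Σ = 9337, mean = 9337/13 = 718.231

718 ms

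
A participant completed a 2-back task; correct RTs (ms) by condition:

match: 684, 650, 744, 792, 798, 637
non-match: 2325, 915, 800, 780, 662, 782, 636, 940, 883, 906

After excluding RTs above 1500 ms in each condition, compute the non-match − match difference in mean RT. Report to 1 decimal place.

94.1 ms

non-match: exclude 2325
M(match) = 4305/6 = 717.500
M(non-match) = 7304/9 = 811.556
Difference = 811.556 − 717.500 = 94.056 ms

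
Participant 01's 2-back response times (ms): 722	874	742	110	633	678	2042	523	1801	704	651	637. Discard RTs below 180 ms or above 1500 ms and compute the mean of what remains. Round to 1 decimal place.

684.9 ms

Excluded: 110, 1801, 2042
Retained (n=9): Σ = 6164
Mean = 6164/9 = 684.8889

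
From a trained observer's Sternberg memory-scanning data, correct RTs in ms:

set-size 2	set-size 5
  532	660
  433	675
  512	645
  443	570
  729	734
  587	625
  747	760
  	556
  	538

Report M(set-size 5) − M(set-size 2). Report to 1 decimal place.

71.3 ms

M(set-size 2) = 3983/7 = 569.000
M(set-size 5) = 5763/9 = 640.333
Difference = 640.333 − 569.000 = 71.333 ms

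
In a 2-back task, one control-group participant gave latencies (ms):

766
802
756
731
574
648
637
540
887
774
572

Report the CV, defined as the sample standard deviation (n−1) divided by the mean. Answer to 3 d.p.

n = 11, Σ = 7687, M = 698.8182
Σ(x−M)² = 123819.636; s = √(123819.636/10) = 111.2743
CV = 111.2743 / 698.8182 = 0.15923

0.159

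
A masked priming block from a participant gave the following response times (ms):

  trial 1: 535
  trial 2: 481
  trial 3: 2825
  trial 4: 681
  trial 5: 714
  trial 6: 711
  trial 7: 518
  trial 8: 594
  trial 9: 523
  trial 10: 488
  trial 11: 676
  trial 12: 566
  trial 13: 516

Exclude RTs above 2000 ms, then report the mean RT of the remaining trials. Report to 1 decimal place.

Excluded: 2825
Retained (n=12): Σ = 7003
Mean = 7003/12 = 583.5833

583.6 ms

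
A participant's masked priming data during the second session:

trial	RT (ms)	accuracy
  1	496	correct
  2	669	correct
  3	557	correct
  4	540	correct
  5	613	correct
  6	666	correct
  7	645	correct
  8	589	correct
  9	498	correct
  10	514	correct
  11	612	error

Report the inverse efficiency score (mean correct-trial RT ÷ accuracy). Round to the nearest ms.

Correct trials (n=10): 496, 669, 557, 540, 613, 666, 645, 589, 498, 514
Mean correct RT = 5787/10 = 578.7000 ms
Proportion correct = 10/11
IES = 578.7000 / (10/11) = 636.570 ms

637 ms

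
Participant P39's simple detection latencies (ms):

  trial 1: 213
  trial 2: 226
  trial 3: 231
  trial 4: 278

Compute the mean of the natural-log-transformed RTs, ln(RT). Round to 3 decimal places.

ln(RT): 5.3613, 5.4205, 5.4424, 5.6276
Σ ln(RT) = 21.8519
Mean = 21.8519/4 = 5.46297

5.463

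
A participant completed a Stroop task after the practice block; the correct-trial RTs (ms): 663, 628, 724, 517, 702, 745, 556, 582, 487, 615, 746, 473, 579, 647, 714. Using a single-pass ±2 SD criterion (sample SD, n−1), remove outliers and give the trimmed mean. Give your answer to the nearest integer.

625 ms

n = 15, ΣRT = 9378, M = 625.200
Σ(x−M)² = 117266.40; s = √(117266.40/14) = 91.521
Cutoffs: 625.200 ± 2·91.521 → [442.2, 808.2]
No RTs fall outside the cutoffs; all 15 retained. Mean = 9378/15 = 625.200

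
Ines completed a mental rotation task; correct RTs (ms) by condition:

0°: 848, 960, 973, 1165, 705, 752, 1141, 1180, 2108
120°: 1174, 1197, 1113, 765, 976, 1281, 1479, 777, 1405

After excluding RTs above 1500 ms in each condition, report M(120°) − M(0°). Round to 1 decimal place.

164.2 ms

0°: exclude 2108
M(0°) = 7724/8 = 965.500
M(120°) = 10167/9 = 1129.667
Difference = 1129.667 − 965.500 = 164.167 ms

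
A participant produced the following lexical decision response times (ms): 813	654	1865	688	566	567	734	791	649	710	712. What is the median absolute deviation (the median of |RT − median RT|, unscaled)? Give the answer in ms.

61 ms

Sorted: 566, 567, 649, 654, 688, 710, 712, 734, 791, 813, 1865 → median = 710
|x − 710|: 103, 56, 1155, 22, 144, 143, 24, 81, 61, 0, 2
Sorted deviations: 0, 2, 22, 24, 56, 61, 81, 103, 143, 144, 1155 → MAD = 61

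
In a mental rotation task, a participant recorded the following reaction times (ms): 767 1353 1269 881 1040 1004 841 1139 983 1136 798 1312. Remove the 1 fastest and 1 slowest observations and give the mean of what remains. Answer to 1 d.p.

1040.3 ms

Sorted: 767, 798, 841, 881, 983, 1004, 1040, 1136, 1139, 1269, 1312, 1353
Drop lowest 1 (767) and highest 1 (1353)
Remaining (n=10): Σ = 10403, mean = 10403/10 = 1040.300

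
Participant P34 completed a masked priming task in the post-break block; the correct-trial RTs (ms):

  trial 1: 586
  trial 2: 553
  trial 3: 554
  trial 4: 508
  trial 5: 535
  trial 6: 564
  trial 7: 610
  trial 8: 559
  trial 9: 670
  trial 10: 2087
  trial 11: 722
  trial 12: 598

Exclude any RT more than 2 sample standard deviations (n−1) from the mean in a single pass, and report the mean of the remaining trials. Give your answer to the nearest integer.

587 ms

n = 12, ΣRT = 8546, M = 712.167
Σ(x−M)² = 2100267.67; s = √(2100267.67/11) = 436.959
Cutoffs: 712.167 ± 2·436.959 → [-161.8, 1586.1]
Outside: 2087 → excluded.
Retained (n=11): Σ = 6459, mean = 6459/11 = 587.182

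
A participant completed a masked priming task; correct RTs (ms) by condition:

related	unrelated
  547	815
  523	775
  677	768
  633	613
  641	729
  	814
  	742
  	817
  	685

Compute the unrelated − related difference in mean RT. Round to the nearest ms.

M(related) = 3021/5 = 604.200
M(unrelated) = 6758/9 = 750.889
Difference = 750.889 − 604.200 = 146.689 ms

147 ms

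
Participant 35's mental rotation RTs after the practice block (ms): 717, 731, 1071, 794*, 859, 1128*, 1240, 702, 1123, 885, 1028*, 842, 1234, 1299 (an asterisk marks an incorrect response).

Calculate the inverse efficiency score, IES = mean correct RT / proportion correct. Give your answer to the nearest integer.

1238 ms

Correct trials (n=11): 717, 731, 1071, 859, 1240, 702, 1123, 885, 842, 1234, 1299
Mean correct RT = 10703/11 = 973.0000 ms
Proportion correct = 11/14
IES = 973.0000 / (11/14) = 1238.364 ms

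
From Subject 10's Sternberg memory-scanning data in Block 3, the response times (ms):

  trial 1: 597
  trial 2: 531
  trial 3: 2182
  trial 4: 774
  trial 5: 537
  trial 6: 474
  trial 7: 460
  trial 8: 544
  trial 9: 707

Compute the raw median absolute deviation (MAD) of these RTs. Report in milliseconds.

Sorted: 460, 474, 531, 537, 544, 597, 707, 774, 2182 → median = 544
|x − 544|: 53, 13, 1638, 230, 7, 70, 84, 0, 163
Sorted deviations: 0, 7, 13, 53, 70, 84, 163, 230, 1638 → MAD = 70

70 ms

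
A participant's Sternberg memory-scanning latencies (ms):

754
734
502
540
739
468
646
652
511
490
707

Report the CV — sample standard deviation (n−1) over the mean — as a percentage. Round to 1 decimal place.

18.3%

n = 11, Σ = 6743, M = 613.0000
Σ(x−M)² = 126052.000; s = √(126052.000/10) = 112.2729
CV = 112.2729 / 613.0000 = 0.18315 = 18.315%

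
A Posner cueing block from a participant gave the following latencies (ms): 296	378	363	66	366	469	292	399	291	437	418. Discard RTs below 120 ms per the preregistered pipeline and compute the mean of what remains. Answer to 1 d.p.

370.9 ms

Excluded: 66
Retained (n=10): Σ = 3709
Mean = 3709/10 = 370.9000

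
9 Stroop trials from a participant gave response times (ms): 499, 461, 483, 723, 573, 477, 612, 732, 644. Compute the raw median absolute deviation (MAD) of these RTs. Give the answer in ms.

Sorted: 461, 477, 483, 499, 573, 612, 644, 723, 732 → median = 573
|x − 573|: 74, 112, 90, 150, 0, 96, 39, 159, 71
Sorted deviations: 0, 39, 71, 74, 90, 96, 112, 150, 159 → MAD = 90

90 ms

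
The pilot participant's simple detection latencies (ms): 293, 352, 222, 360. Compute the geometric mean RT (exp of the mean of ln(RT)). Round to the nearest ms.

301 ms

ln(RT): 5.6802, 5.8636, 5.4027, 5.8861
Mean ln(RT) = 22.8326/4 = 5.70815
Geometric mean = exp(5.70815) = 301.31 ms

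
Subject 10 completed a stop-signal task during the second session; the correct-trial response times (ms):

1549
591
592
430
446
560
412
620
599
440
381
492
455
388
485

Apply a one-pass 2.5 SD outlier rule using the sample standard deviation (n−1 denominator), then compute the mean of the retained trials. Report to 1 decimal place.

492.2 ms

n = 15, ΣRT = 8440, M = 562.667
Σ(x−M)² = 1134219.33; s = √(1134219.33/14) = 284.633
Cutoffs: 562.667 ± 2.5·284.633 → [-148.9, 1274.2]
Outside: 1549 → excluded.
Retained (n=14): Σ = 6891, mean = 6891/14 = 492.214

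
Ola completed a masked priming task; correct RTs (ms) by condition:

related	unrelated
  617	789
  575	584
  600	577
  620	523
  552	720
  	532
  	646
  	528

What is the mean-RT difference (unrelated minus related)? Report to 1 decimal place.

M(related) = 2964/5 = 592.800
M(unrelated) = 4899/8 = 612.375
Difference = 612.375 − 592.800 = 19.575 ms

19.6 ms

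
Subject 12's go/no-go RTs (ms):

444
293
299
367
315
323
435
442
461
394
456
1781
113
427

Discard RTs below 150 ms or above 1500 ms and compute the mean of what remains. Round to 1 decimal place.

Excluded: 113, 1781
Retained (n=12): Σ = 4656
Mean = 4656/12 = 388.0000

388.0 ms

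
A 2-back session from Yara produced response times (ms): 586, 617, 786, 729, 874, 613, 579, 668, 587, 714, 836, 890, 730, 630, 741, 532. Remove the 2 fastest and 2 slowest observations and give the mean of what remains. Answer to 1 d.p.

Sorted: 532, 579, 586, 587, 613, 617, 630, 668, 714, 729, 730, 741, 786, 836, 874, 890
Drop lowest 2 (532, 579) and highest 2 (874, 890)
Remaining (n=12): Σ = 8237, mean = 8237/12 = 686.417

686.4 ms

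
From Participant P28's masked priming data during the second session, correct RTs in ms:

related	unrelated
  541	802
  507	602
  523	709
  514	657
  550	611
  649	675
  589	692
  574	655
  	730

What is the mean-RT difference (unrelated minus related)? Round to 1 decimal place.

125.6 ms

M(related) = 4447/8 = 555.875
M(unrelated) = 6133/9 = 681.444
Difference = 681.444 − 555.875 = 125.569 ms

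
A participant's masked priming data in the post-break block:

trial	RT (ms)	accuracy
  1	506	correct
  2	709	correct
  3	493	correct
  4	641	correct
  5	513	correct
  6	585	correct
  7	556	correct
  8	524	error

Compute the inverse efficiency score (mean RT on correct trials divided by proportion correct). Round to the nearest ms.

654 ms

Correct trials (n=7): 506, 709, 493, 641, 513, 585, 556
Mean correct RT = 4003/7 = 571.8571 ms
Proportion correct = 7/8
IES = 571.8571 / (7/8) = 653.551 ms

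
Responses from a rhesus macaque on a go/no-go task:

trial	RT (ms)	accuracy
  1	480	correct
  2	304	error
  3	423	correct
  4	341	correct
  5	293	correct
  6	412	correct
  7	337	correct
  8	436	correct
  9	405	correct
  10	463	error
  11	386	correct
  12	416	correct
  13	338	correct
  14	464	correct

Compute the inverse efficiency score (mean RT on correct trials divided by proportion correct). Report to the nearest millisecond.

460 ms

Correct trials (n=12): 480, 423, 341, 293, 412, 337, 436, 405, 386, 416, 338, 464
Mean correct RT = 4731/12 = 394.2500 ms
Proportion correct = 12/14
IES = 394.2500 / (12/14) = 459.958 ms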